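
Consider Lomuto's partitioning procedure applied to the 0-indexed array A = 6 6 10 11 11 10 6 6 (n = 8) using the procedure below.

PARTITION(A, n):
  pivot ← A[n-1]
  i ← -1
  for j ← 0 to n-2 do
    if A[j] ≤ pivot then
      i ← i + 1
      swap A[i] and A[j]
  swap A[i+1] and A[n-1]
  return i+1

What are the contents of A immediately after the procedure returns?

6 6 6 6 11 10 10 11

pivot = A[7] = 6; i = -1
j=0: A[0]=6 ≤ 6 → i=0, swap A[0],A[0] (no change) → 6 6 10 11 11 10 6 6
j=1: A[1]=6 ≤ 6 → i=1, swap A[1],A[1] (no change) → 6 6 10 11 11 10 6 6
j=2: A[2]=10 > 6 → no swap
j=3: A[3]=11 > 6 → no swap
j=4: A[4]=11 > 6 → no swap
j=5: A[5]=10 > 6 → no swap
j=6: A[6]=6 ≤ 6 → i=2, swap A[2],A[6] → 6 6 6 11 11 10 10 6
final swap A[3],A[7] → 6 6 6 6 11 10 10 11; return 3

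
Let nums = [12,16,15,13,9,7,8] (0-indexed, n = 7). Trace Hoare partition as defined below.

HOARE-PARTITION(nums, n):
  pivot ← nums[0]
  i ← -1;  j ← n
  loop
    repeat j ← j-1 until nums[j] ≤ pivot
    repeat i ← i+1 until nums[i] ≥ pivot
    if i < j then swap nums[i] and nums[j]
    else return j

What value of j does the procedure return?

pivot=12
j stops at 6 (8), i stops at 0 (12); swap ⇒ [8,16,15,13,9,7,12]
j stops at 5 (7), i stops at 1 (16); swap ⇒ [8,7,15,13,9,16,12]
j stops at 4 (9), i stops at 2 (15); swap ⇒ [8,7,9,13,15,16,12]
j stops at 2, i stops at 3; i≥j ⇒ return 2. nums=[8,7,9,13,15,16,12]

2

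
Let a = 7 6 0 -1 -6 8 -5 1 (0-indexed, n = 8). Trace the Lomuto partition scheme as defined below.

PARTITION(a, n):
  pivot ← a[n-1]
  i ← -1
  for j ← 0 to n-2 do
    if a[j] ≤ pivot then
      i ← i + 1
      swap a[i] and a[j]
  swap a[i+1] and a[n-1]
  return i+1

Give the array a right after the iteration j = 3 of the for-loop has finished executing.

0 -1 7 6 -6 8 -5 1

pivot=1, i=-1
j=0: 7>1, skip
j=1: 6>1, skip
j=2: 0≤1, i=0, swap(0,2) ⇒ 0 6 7 -1 -6 8 -5 1
j=3: -1≤1, i=1, swap(1,3) ⇒ 0 -1 7 6 -6 8 -5 1
(after j=3) a = 0 -1 7 6 -6 8 -5 1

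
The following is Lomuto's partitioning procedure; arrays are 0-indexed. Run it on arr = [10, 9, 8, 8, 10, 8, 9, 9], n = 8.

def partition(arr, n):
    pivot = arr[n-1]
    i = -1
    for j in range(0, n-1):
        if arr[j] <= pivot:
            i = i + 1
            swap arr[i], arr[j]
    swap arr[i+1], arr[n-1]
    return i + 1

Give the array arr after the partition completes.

[9, 8, 8, 8, 9, 9, 10, 10]

pivot=9, i=-1
j=0: 10>9, skip
j=1: 9≤9, i=0, swap(0,1) ⇒ [9, 10, 8, 8, 10, 8, 9, 9]
j=2: 8≤9, i=1, swap(1,2) ⇒ [9, 8, 10, 8, 10, 8, 9, 9]
j=3: 8≤9, i=2, swap(2,3) ⇒ [9, 8, 8, 10, 10, 8, 9, 9]
j=4: 10>9, skip
j=5: 8≤9, i=3, swap(3,5) ⇒ [9, 8, 8, 8, 10, 10, 9, 9]
j=6: 9≤9, i=4, swap(4,6) ⇒ [9, 8, 8, 8, 9, 10, 10, 9]
swap(5,7) ⇒ [9, 8, 8, 8, 9, 9, 10, 10]; return 5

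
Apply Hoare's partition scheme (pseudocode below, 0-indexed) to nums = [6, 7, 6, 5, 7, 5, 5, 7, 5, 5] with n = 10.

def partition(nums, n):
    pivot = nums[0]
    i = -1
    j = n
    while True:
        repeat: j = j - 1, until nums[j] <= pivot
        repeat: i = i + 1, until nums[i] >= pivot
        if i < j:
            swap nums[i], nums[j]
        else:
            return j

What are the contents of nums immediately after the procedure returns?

[5, 5, 5, 5, 5, 7, 6, 7, 7, 6]

pivot = nums[0] = 6; i = -1, j = 10
j→9 (nums[9]=5≤6), i→0 (nums[0]=6≥6); i<j, swap → [5, 7, 6, 5, 7, 5, 5, 7, 5, 6]
j→8 (nums[8]=5≤6), i→1 (nums[1]=7≥6); i<j, swap → [5, 5, 6, 5, 7, 5, 5, 7, 7, 6]
j→6 (nums[6]=5≤6), i→2 (nums[2]=6≥6); i<j, swap → [5, 5, 5, 5, 7, 5, 6, 7, 7, 6]
j→5 (nums[5]=5≤6), i→4 (nums[4]=7≥6); i<j, swap → [5, 5, 5, 5, 5, 7, 6, 7, 7, 6]
j→4, i→5; i≥j, return j=4. nums = [5, 5, 5, 5, 5, 7, 6, 7, 7, 6]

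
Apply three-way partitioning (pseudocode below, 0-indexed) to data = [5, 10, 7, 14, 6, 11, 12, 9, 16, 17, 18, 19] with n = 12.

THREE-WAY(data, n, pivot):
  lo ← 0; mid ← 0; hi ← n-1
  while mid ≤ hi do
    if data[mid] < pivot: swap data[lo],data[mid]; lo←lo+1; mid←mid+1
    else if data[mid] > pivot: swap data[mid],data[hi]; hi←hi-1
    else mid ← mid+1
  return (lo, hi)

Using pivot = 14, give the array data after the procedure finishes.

[5, 10, 7, 6, 11, 12, 9, 14, 17, 18, 19, 16]

lo=0 mid=0 hi=11
5<14: swap(0,0), lo=1 mid=1 ⇒ [5, 10, 7, 14, 6, 11, 12, 9, 16, 17, 18, 19]
10<14: swap(1,1), lo=2 mid=2 ⇒ [5, 10, 7, 14, 6, 11, 12, 9, 16, 17, 18, 19]
7<14: swap(2,2), lo=3 mid=3 ⇒ [5, 10, 7, 14, 6, 11, 12, 9, 16, 17, 18, 19]
14=14: mid=4
6<14: swap(3,4), lo=4 mid=5 ⇒ [5, 10, 7, 6, 14, 11, 12, 9, 16, 17, 18, 19]
11<14: swap(4,5), lo=5 mid=6 ⇒ [5, 10, 7, 6, 11, 14, 12, 9, 16, 17, 18, 19]
12<14: swap(5,6), lo=6 mid=7 ⇒ [5, 10, 7, 6, 11, 12, 14, 9, 16, 17, 18, 19]
9<14: swap(6,7), lo=7 mid=8 ⇒ [5, 10, 7, 6, 11, 12, 9, 14, 16, 17, 18, 19]
16>14: swap(8,11), hi=10 ⇒ [5, 10, 7, 6, 11, 12, 9, 14, 19, 17, 18, 16]
19>14: swap(8,10), hi=9 ⇒ [5, 10, 7, 6, 11, 12, 9, 14, 18, 17, 19, 16]
18>14: swap(8,9), hi=8 ⇒ [5, 10, 7, 6, 11, 12, 9, 14, 17, 18, 19, 16]
17>14: swap(8,8), hi=7 ⇒ [5, 10, 7, 6, 11, 12, 9, 14, 17, 18, 19, 16]
done. lo=7 hi=7; data=[5, 10, 7, 6, 11, 12, 9, 14, 17, 18, 19, 16]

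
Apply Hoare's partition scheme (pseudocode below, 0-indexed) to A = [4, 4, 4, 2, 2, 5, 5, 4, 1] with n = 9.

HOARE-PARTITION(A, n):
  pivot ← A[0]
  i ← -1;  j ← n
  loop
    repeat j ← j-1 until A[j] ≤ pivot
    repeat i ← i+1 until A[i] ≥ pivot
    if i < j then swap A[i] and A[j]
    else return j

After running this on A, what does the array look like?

pivot=4
j stops at 8 (1), i stops at 0 (4); swap ⇒ [1, 4, 4, 2, 2, 5, 5, 4, 4]
j stops at 7 (4), i stops at 1 (4); swap ⇒ [1, 4, 4, 2, 2, 5, 5, 4, 4]
j stops at 4 (2), i stops at 2 (4); swap ⇒ [1, 4, 2, 2, 4, 5, 5, 4, 4]
j stops at 3, i stops at 4; i≥j ⇒ return 3. A=[1, 4, 2, 2, 4, 5, 5, 4, 4]

[1, 4, 2, 2, 4, 5, 5, 4, 4]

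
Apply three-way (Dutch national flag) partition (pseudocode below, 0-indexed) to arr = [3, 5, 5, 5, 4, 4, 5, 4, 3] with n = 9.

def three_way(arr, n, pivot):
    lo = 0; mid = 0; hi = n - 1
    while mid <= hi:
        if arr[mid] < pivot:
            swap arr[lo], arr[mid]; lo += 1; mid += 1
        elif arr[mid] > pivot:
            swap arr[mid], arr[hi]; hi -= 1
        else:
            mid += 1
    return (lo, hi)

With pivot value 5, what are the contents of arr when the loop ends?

[3, 4, 4, 4, 3, 5, 5, 5, 5]

pivot = 5; lo=0, mid=0, hi=8
arr[mid]=3<5: swap arr[0],arr[0]; lo=1,mid=1 → [3, 5, 5, 5, 4, 4, 5, 4, 3]
arr[mid]=5=5: mid=2
arr[mid]=5=5: mid=3
arr[mid]=5=5: mid=4
arr[mid]=4<5: swap arr[1],arr[4]; lo=2,mid=5 → [3, 4, 5, 5, 5, 4, 5, 4, 3]
arr[mid]=4<5: swap arr[2],arr[5]; lo=3,mid=6 → [3, 4, 4, 5, 5, 5, 5, 4, 3]
arr[mid]=5=5: mid=7
arr[mid]=4<5: swap arr[3],arr[7]; lo=4,mid=8 → [3, 4, 4, 4, 5, 5, 5, 5, 3]
arr[mid]=3<5: swap arr[4],arr[8]; lo=5,mid=9 → [3, 4, 4, 4, 3, 5, 5, 5, 5]
end: lo=5, hi=8; arr = [3, 4, 4, 4, 3, 5, 5, 5, 5]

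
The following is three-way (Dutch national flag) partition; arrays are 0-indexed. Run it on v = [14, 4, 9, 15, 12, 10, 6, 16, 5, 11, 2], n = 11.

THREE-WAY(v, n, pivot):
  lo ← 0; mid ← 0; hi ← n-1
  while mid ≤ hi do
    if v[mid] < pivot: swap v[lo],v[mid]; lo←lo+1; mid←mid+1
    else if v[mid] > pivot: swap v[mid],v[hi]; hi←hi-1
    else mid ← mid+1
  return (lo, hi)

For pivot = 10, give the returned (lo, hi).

(5, 5)

lo=0 mid=0 hi=10
14>10: swap(0,10), hi=9 ⇒ [2, 4, 9, 15, 12, 10, 6, 16, 5, 11, 14]
2<10: swap(0,0), lo=1 mid=1 ⇒ [2, 4, 9, 15, 12, 10, 6, 16, 5, 11, 14]
4<10: swap(1,1), lo=2 mid=2 ⇒ [2, 4, 9, 15, 12, 10, 6, 16, 5, 11, 14]
9<10: swap(2,2), lo=3 mid=3 ⇒ [2, 4, 9, 15, 12, 10, 6, 16, 5, 11, 14]
15>10: swap(3,9), hi=8 ⇒ [2, 4, 9, 11, 12, 10, 6, 16, 5, 15, 14]
11>10: swap(3,8), hi=7 ⇒ [2, 4, 9, 5, 12, 10, 6, 16, 11, 15, 14]
5<10: swap(3,3), lo=4 mid=4 ⇒ [2, 4, 9, 5, 12, 10, 6, 16, 11, 15, 14]
12>10: swap(4,7), hi=6 ⇒ [2, 4, 9, 5, 16, 10, 6, 12, 11, 15, 14]
16>10: swap(4,6), hi=5 ⇒ [2, 4, 9, 5, 6, 10, 16, 12, 11, 15, 14]
6<10: swap(4,4), lo=5 mid=5 ⇒ [2, 4, 9, 5, 6, 10, 16, 12, 11, 15, 14]
10=10: mid=6
done. lo=5 hi=5; v=[2, 4, 9, 5, 6, 10, 16, 12, 11, 15, 14]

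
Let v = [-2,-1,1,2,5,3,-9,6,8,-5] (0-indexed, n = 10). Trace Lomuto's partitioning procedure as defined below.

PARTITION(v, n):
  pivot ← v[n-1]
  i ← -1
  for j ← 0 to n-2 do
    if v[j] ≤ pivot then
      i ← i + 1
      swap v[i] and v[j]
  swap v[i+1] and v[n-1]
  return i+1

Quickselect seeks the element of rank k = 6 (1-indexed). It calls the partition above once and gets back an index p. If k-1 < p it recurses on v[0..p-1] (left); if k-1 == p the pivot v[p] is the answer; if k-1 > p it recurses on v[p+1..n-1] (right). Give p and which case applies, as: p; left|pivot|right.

pivot=-5, i=-1
j=0: -2>-5, skip
j=1: -1>-5, skip
j=2: 1>-5, skip
j=3: 2>-5, skip
j=4: 5>-5, skip
j=5: 3>-5, skip
j=6: -9≤-5, i=0, swap(0,6) ⇒ [-9,-1,1,2,5,3,-2,6,8,-5]
j=7: 6>-5, skip
j=8: 8>-5, skip
swap(1,9) ⇒ [-9,-5,1,2,5,3,-2,6,8,-1]; return 1
p = 1; k-1 = 5 > 1 ⇒ right

1; right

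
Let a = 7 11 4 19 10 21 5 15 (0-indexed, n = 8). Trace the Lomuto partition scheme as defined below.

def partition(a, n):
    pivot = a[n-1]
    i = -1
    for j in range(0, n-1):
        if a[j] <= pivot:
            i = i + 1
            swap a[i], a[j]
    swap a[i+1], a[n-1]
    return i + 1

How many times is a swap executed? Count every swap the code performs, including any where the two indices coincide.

pivot = a[7] = 15; i = -1
j=0: a[0]=7 ≤ 15 → i=0, swap a[0],a[0] (no change) → 7 11 4 19 10 21 5 15
j=1: a[1]=11 ≤ 15 → i=1, swap a[1],a[1] (no change) → 7 11 4 19 10 21 5 15
j=2: a[2]=4 ≤ 15 → i=2, swap a[2],a[2] (no change) → 7 11 4 19 10 21 5 15
j=3: a[3]=19 > 15 → no swap
j=4: a[4]=10 ≤ 15 → i=3, swap a[3],a[4] → 7 11 4 10 19 21 5 15
j=5: a[5]=21 > 15 → no swap
j=6: a[6]=5 ≤ 15 → i=4, swap a[4],a[6] → 7 11 4 10 5 21 19 15
final swap a[5],a[7] → 7 11 4 10 5 15 19 21; return 5

6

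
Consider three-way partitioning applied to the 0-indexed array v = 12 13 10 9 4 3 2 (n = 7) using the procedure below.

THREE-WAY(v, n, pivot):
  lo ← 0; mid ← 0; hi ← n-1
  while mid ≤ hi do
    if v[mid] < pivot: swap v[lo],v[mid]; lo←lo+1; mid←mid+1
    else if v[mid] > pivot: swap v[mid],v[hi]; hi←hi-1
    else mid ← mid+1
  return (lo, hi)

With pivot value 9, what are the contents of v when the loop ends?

lo=0 mid=0 hi=6
12>9: swap(0,6), hi=5 ⇒ 2 13 10 9 4 3 12
2<9: swap(0,0), lo=1 mid=1 ⇒ 2 13 10 9 4 3 12
13>9: swap(1,5), hi=4 ⇒ 2 3 10 9 4 13 12
3<9: swap(1,1), lo=2 mid=2 ⇒ 2 3 10 9 4 13 12
10>9: swap(2,4), hi=3 ⇒ 2 3 4 9 10 13 12
4<9: swap(2,2), lo=3 mid=3 ⇒ 2 3 4 9 10 13 12
9=9: mid=4
done. lo=3 hi=3; v=2 3 4 9 10 13 12

2 3 4 9 10 13 12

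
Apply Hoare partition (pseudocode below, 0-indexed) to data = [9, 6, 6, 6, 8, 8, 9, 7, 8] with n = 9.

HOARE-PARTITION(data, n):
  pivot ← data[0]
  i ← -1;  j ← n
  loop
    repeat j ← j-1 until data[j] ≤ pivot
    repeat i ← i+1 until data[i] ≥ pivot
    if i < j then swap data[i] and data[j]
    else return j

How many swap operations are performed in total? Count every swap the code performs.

pivot = data[0] = 9; i = -1, j = 9
j→8 (data[8]=8≤9), i→0 (data[0]=9≥9); i<j, swap → [8, 6, 6, 6, 8, 8, 9, 7, 9]
j→7 (data[7]=7≤9), i→6 (data[6]=9≥9); i<j, swap → [8, 6, 6, 6, 8, 8, 7, 9, 9]
j→6, i→7; i≥j, return j=6. data = [8, 6, 6, 6, 8, 8, 7, 9, 9]

2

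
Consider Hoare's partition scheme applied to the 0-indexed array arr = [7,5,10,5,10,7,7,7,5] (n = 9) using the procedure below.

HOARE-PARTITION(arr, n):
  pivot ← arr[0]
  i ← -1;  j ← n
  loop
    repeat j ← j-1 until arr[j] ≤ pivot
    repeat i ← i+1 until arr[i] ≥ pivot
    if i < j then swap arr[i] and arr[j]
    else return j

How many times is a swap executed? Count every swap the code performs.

3

pivot = arr[0] = 7; i = -1, j = 9
j→8 (arr[8]=5≤7), i→0 (arr[0]=7≥7); i<j, swap → [5,5,10,5,10,7,7,7,7]
j→7 (arr[7]=7≤7), i→2 (arr[2]=10≥7); i<j, swap → [5,5,7,5,10,7,7,10,7]
j→6 (arr[6]=7≤7), i→4 (arr[4]=10≥7); i<j, swap → [5,5,7,5,7,7,10,10,7]
j→5, i→5; i≥j, return j=5. arr = [5,5,7,5,7,7,10,10,7]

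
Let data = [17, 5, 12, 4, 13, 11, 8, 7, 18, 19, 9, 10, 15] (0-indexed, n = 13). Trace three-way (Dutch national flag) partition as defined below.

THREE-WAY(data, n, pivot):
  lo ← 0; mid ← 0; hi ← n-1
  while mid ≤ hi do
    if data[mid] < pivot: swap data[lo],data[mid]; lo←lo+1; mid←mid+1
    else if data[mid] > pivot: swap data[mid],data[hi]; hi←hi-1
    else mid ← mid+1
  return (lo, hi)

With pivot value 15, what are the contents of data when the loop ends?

[5, 12, 4, 13, 11, 8, 7, 10, 9, 15, 19, 18, 17]

pivot = 15; lo=0, mid=0, hi=12
data[mid]=17>15: swap data[0],data[12]; hi=11 → [15, 5, 12, 4, 13, 11, 8, 7, 18, 19, 9, 10, 17]
data[mid]=15=15: mid=1
data[mid]=5<15: swap data[0],data[1]; lo=1,mid=2 → [5, 15, 12, 4, 13, 11, 8, 7, 18, 19, 9, 10, 17]
data[mid]=12<15: swap data[1],data[2]; lo=2,mid=3 → [5, 12, 15, 4, 13, 11, 8, 7, 18, 19, 9, 10, 17]
data[mid]=4<15: swap data[2],data[3]; lo=3,mid=4 → [5, 12, 4, 15, 13, 11, 8, 7, 18, 19, 9, 10, 17]
data[mid]=13<15: swap data[3],data[4]; lo=4,mid=5 → [5, 12, 4, 13, 15, 11, 8, 7, 18, 19, 9, 10, 17]
data[mid]=11<15: swap data[4],data[5]; lo=5,mid=6 → [5, 12, 4, 13, 11, 15, 8, 7, 18, 19, 9, 10, 17]
data[mid]=8<15: swap data[5],data[6]; lo=6,mid=7 → [5, 12, 4, 13, 11, 8, 15, 7, 18, 19, 9, 10, 17]
data[mid]=7<15: swap data[6],data[7]; lo=7,mid=8 → [5, 12, 4, 13, 11, 8, 7, 15, 18, 19, 9, 10, 17]
data[mid]=18>15: swap data[8],data[11]; hi=10 → [5, 12, 4, 13, 11, 8, 7, 15, 10, 19, 9, 18, 17]
data[mid]=10<15: swap data[7],data[8]; lo=8,mid=9 → [5, 12, 4, 13, 11, 8, 7, 10, 15, 19, 9, 18, 17]
data[mid]=19>15: swap data[9],data[10]; hi=9 → [5, 12, 4, 13, 11, 8, 7, 10, 15, 9, 19, 18, 17]
data[mid]=9<15: swap data[8],data[9]; lo=9,mid=10 → [5, 12, 4, 13, 11, 8, 7, 10, 9, 15, 19, 18, 17]
end: lo=9, hi=9; data = [5, 12, 4, 13, 11, 8, 7, 10, 9, 15, 19, 18, 17]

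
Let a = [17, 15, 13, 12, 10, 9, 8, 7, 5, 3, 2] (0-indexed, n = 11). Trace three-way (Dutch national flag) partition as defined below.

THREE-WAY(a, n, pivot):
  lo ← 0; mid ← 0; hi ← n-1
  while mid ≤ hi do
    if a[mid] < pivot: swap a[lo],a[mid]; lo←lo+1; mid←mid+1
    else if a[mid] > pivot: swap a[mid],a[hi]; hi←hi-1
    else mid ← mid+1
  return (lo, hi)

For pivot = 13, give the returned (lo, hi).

pivot = 13; lo=0, mid=0, hi=10
a[mid]=17>13: swap a[0],a[10]; hi=9 → [2, 15, 13, 12, 10, 9, 8, 7, 5, 3, 17]
a[mid]=2<13: swap a[0],a[0]; lo=1,mid=1 → [2, 15, 13, 12, 10, 9, 8, 7, 5, 3, 17]
a[mid]=15>13: swap a[1],a[9]; hi=8 → [2, 3, 13, 12, 10, 9, 8, 7, 5, 15, 17]
a[mid]=3<13: swap a[1],a[1]; lo=2,mid=2 → [2, 3, 13, 12, 10, 9, 8, 7, 5, 15, 17]
a[mid]=13=13: mid=3
a[mid]=12<13: swap a[2],a[3]; lo=3,mid=4 → [2, 3, 12, 13, 10, 9, 8, 7, 5, 15, 17]
a[mid]=10<13: swap a[3],a[4]; lo=4,mid=5 → [2, 3, 12, 10, 13, 9, 8, 7, 5, 15, 17]
a[mid]=9<13: swap a[4],a[5]; lo=5,mid=6 → [2, 3, 12, 10, 9, 13, 8, 7, 5, 15, 17]
a[mid]=8<13: swap a[5],a[6]; lo=6,mid=7 → [2, 3, 12, 10, 9, 8, 13, 7, 5, 15, 17]
a[mid]=7<13: swap a[6],a[7]; lo=7,mid=8 → [2, 3, 12, 10, 9, 8, 7, 13, 5, 15, 17]
a[mid]=5<13: swap a[7],a[8]; lo=8,mid=9 → [2, 3, 12, 10, 9, 8, 7, 5, 13, 15, 17]
end: lo=8, hi=8; a = [2, 3, 12, 10, 9, 8, 7, 5, 13, 15, 17]

(8, 8)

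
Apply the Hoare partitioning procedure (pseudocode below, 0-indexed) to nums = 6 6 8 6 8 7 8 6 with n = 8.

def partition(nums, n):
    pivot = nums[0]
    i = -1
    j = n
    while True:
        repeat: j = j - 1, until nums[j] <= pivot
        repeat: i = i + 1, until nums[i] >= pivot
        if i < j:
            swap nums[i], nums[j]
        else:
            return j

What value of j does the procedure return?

1

pivot = nums[0] = 6; i = -1, j = 8
j→7 (nums[7]=6≤6), i→0 (nums[0]=6≥6); i<j, swap → 6 6 8 6 8 7 8 6
j→3 (nums[3]=6≤6), i→1 (nums[1]=6≥6); i<j, swap → 6 6 8 6 8 7 8 6
j→1, i→2; i≥j, return j=1. nums = 6 6 8 6 8 7 8 6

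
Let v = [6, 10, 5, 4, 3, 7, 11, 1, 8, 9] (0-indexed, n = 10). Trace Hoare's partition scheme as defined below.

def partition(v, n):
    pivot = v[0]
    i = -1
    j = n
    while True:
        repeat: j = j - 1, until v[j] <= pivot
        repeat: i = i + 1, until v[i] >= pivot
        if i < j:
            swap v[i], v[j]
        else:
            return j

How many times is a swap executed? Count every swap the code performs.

2

pivot = v[0] = 6; i = -1, j = 10
j→7 (v[7]=1≤6), i→0 (v[0]=6≥6); i<j, swap → [1, 10, 5, 4, 3, 7, 11, 6, 8, 9]
j→4 (v[4]=3≤6), i→1 (v[1]=10≥6); i<j, swap → [1, 3, 5, 4, 10, 7, 11, 6, 8, 9]
j→3, i→4; i≥j, return j=3. v = [1, 3, 5, 4, 10, 7, 11, 6, 8, 9]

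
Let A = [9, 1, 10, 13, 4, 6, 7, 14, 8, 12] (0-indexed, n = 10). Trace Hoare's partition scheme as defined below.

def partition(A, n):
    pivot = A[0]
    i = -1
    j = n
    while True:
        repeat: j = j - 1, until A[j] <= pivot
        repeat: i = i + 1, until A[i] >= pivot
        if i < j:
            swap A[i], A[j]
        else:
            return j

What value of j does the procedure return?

pivot = A[0] = 9; i = -1, j = 10
j→8 (A[8]=8≤9), i→0 (A[0]=9≥9); i<j, swap → [8, 1, 10, 13, 4, 6, 7, 14, 9, 12]
j→6 (A[6]=7≤9), i→2 (A[2]=10≥9); i<j, swap → [8, 1, 7, 13, 4, 6, 10, 14, 9, 12]
j→5 (A[5]=6≤9), i→3 (A[3]=13≥9); i<j, swap → [8, 1, 7, 6, 4, 13, 10, 14, 9, 12]
j→4, i→5; i≥j, return j=4. A = [8, 1, 7, 6, 4, 13, 10, 14, 9, 12]

4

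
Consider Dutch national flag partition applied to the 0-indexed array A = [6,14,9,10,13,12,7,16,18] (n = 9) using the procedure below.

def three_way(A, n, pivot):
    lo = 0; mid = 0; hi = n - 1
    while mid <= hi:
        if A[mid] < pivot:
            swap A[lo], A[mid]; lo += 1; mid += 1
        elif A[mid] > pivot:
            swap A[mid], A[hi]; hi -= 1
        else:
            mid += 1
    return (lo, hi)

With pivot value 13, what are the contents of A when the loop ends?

lo=0 mid=0 hi=8
6<13: swap(0,0), lo=1 mid=1 ⇒ [6,14,9,10,13,12,7,16,18]
14>13: swap(1,8), hi=7 ⇒ [6,18,9,10,13,12,7,16,14]
18>13: swap(1,7), hi=6 ⇒ [6,16,9,10,13,12,7,18,14]
16>13: swap(1,6), hi=5 ⇒ [6,7,9,10,13,12,16,18,14]
7<13: swap(1,1), lo=2 mid=2 ⇒ [6,7,9,10,13,12,16,18,14]
9<13: swap(2,2), lo=3 mid=3 ⇒ [6,7,9,10,13,12,16,18,14]
10<13: swap(3,3), lo=4 mid=4 ⇒ [6,7,9,10,13,12,16,18,14]
13=13: mid=5
12<13: swap(4,5), lo=5 mid=6 ⇒ [6,7,9,10,12,13,16,18,14]
done. lo=5 hi=5; A=[6,7,9,10,12,13,16,18,14]

[6,7,9,10,12,13,16,18,14]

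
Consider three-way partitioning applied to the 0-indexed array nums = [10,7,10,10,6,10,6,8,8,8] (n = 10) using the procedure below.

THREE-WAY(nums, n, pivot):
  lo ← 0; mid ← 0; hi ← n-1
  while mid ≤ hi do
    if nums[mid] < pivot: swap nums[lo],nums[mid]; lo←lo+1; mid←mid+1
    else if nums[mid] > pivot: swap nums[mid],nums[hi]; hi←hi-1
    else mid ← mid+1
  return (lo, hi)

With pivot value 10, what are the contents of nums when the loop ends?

pivot = 10; lo=0, mid=0, hi=9
nums[mid]=10=10: mid=1
nums[mid]=7<10: swap nums[0],nums[1]; lo=1,mid=2 → [7,10,10,10,6,10,6,8,8,8]
nums[mid]=10=10: mid=3
nums[mid]=10=10: mid=4
nums[mid]=6<10: swap nums[1],nums[4]; lo=2,mid=5 → [7,6,10,10,10,10,6,8,8,8]
nums[mid]=10=10: mid=6
nums[mid]=6<10: swap nums[2],nums[6]; lo=3,mid=7 → [7,6,6,10,10,10,10,8,8,8]
nums[mid]=8<10: swap nums[3],nums[7]; lo=4,mid=8 → [7,6,6,8,10,10,10,10,8,8]
nums[mid]=8<10: swap nums[4],nums[8]; lo=5,mid=9 → [7,6,6,8,8,10,10,10,10,8]
nums[mid]=8<10: swap nums[5],nums[9]; lo=6,mid=10 → [7,6,6,8,8,8,10,10,10,10]
end: lo=6, hi=9; nums = [7,6,6,8,8,8,10,10,10,10]

[7,6,6,8,8,8,10,10,10,10]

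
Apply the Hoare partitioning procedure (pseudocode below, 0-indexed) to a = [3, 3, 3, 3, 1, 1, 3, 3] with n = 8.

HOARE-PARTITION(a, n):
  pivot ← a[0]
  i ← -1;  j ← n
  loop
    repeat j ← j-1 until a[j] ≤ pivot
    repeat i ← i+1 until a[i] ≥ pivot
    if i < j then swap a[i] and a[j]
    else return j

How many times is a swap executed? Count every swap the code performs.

4

pivot = a[0] = 3; i = -1, j = 8
j→7 (a[7]=3≤3), i→0 (a[0]=3≥3); i<j, swap → [3, 3, 3, 3, 1, 1, 3, 3]
j→6 (a[6]=3≤3), i→1 (a[1]=3≥3); i<j, swap → [3, 3, 3, 3, 1, 1, 3, 3]
j→5 (a[5]=1≤3), i→2 (a[2]=3≥3); i<j, swap → [3, 3, 1, 3, 1, 3, 3, 3]
j→4 (a[4]=1≤3), i→3 (a[3]=3≥3); i<j, swap → [3, 3, 1, 1, 3, 3, 3, 3]
j→3, i→4; i≥j, return j=3. a = [3, 3, 1, 1, 3, 3, 3, 3]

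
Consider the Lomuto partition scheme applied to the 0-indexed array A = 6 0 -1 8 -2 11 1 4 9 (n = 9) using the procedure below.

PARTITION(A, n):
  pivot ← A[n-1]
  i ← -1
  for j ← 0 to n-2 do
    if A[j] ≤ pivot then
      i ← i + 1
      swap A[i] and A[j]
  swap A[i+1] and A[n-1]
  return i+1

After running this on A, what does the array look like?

6 0 -1 8 -2 1 4 9 11

pivot = A[8] = 9; i = -1
j=0: A[0]=6 ≤ 9 → i=0, swap A[0],A[0] (no change) → 6 0 -1 8 -2 11 1 4 9
j=1: A[1]=0 ≤ 9 → i=1, swap A[1],A[1] (no change) → 6 0 -1 8 -2 11 1 4 9
j=2: A[2]=-1 ≤ 9 → i=2, swap A[2],A[2] (no change) → 6 0 -1 8 -2 11 1 4 9
j=3: A[3]=8 ≤ 9 → i=3, swap A[3],A[3] (no change) → 6 0 -1 8 -2 11 1 4 9
j=4: A[4]=-2 ≤ 9 → i=4, swap A[4],A[4] (no change) → 6 0 -1 8 -2 11 1 4 9
j=5: A[5]=11 > 9 → no swap
j=6: A[6]=1 ≤ 9 → i=5, swap A[5],A[6] → 6 0 -1 8 -2 1 11 4 9
j=7: A[7]=4 ≤ 9 → i=6, swap A[6],A[7] → 6 0 -1 8 -2 1 4 11 9
final swap A[7],A[8] → 6 0 -1 8 -2 1 4 9 11; return 7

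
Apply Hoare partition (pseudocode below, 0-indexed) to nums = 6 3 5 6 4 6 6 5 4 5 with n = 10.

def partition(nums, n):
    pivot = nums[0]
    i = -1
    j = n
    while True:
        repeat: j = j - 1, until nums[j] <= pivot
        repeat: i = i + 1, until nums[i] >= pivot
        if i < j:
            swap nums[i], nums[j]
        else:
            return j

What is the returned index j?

6

pivot = nums[0] = 6; i = -1, j = 10
j→9 (nums[9]=5≤6), i→0 (nums[0]=6≥6); i<j, swap → 5 3 5 6 4 6 6 5 4 6
j→8 (nums[8]=4≤6), i→3 (nums[3]=6≥6); i<j, swap → 5 3 5 4 4 6 6 5 6 6
j→7 (nums[7]=5≤6), i→5 (nums[5]=6≥6); i<j, swap → 5 3 5 4 4 5 6 6 6 6
j→6, i→6; i≥j, return j=6. nums = 5 3 5 4 4 5 6 6 6 6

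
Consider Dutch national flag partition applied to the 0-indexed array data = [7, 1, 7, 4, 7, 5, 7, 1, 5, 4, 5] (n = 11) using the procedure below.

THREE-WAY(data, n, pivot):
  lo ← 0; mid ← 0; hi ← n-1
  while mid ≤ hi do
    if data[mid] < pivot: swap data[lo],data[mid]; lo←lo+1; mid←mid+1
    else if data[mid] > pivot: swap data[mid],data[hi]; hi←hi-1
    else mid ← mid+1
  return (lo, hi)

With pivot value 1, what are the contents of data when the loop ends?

lo=0 mid=0 hi=10
7>1: swap(0,10), hi=9 ⇒ [5, 1, 7, 4, 7, 5, 7, 1, 5, 4, 7]
5>1: swap(0,9), hi=8 ⇒ [4, 1, 7, 4, 7, 5, 7, 1, 5, 5, 7]
4>1: swap(0,8), hi=7 ⇒ [5, 1, 7, 4, 7, 5, 7, 1, 4, 5, 7]
5>1: swap(0,7), hi=6 ⇒ [1, 1, 7, 4, 7, 5, 7, 5, 4, 5, 7]
1=1: mid=1
1=1: mid=2
7>1: swap(2,6), hi=5 ⇒ [1, 1, 7, 4, 7, 5, 7, 5, 4, 5, 7]
7>1: swap(2,5), hi=4 ⇒ [1, 1, 5, 4, 7, 7, 7, 5, 4, 5, 7]
5>1: swap(2,4), hi=3 ⇒ [1, 1, 7, 4, 5, 7, 7, 5, 4, 5, 7]
7>1: swap(2,3), hi=2 ⇒ [1, 1, 4, 7, 5, 7, 7, 5, 4, 5, 7]
4>1: swap(2,2), hi=1 ⇒ [1, 1, 4, 7, 5, 7, 7, 5, 4, 5, 7]
done. lo=0 hi=1; data=[1, 1, 4, 7, 5, 7, 7, 5, 4, 5, 7]

[1, 1, 4, 7, 5, 7, 7, 5, 4, 5, 7]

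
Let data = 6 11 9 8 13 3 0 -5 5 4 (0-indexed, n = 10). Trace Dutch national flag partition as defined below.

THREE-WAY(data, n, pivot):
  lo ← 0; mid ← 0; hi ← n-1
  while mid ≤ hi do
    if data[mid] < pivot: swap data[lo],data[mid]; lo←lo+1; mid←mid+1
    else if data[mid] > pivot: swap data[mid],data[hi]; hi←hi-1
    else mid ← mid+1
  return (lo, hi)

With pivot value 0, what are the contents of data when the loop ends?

-5 0 8 13 3 9 11 5 4 6

lo=0 mid=0 hi=9
6>0: swap(0,9), hi=8 ⇒ 4 11 9 8 13 3 0 -5 5 6
4>0: swap(0,8), hi=7 ⇒ 5 11 9 8 13 3 0 -5 4 6
5>0: swap(0,7), hi=6 ⇒ -5 11 9 8 13 3 0 5 4 6
-5<0: swap(0,0), lo=1 mid=1 ⇒ -5 11 9 8 13 3 0 5 4 6
11>0: swap(1,6), hi=5 ⇒ -5 0 9 8 13 3 11 5 4 6
0=0: mid=2
9>0: swap(2,5), hi=4 ⇒ -5 0 3 8 13 9 11 5 4 6
3>0: swap(2,4), hi=3 ⇒ -5 0 13 8 3 9 11 5 4 6
13>0: swap(2,3), hi=2 ⇒ -5 0 8 13 3 9 11 5 4 6
8>0: swap(2,2), hi=1 ⇒ -5 0 8 13 3 9 11 5 4 6
done. lo=1 hi=1; data=-5 0 8 13 3 9 11 5 4 6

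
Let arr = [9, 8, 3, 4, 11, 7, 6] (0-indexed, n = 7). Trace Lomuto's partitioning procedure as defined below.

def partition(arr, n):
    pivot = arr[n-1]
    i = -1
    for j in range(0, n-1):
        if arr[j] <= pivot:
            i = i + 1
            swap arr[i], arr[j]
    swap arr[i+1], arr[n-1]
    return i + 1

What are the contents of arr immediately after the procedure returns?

[3, 4, 6, 8, 11, 7, 9]

pivot=6, i=-1
j=0: 9>6, skip
j=1: 8>6, skip
j=2: 3≤6, i=0, swap(0,2) ⇒ [3, 8, 9, 4, 11, 7, 6]
j=3: 4≤6, i=1, swap(1,3) ⇒ [3, 4, 9, 8, 11, 7, 6]
j=4: 11>6, skip
j=5: 7>6, skip
swap(2,6) ⇒ [3, 4, 6, 8, 11, 7, 9]; return 2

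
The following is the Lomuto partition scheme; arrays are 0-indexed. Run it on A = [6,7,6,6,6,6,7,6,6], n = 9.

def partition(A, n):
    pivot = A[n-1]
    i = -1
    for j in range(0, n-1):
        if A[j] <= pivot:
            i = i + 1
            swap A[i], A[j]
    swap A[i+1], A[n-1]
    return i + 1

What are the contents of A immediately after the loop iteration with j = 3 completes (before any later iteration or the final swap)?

pivot = A[8] = 6; i = -1
j=0: A[0]=6 ≤ 6 → i=0, swap A[0],A[0] (no change) → [6,7,6,6,6,6,7,6,6]
j=1: A[1]=7 > 6 → no swap
j=2: A[2]=6 ≤ 6 → i=1, swap A[1],A[2] → [6,6,7,6,6,6,7,6,6]
j=3: A[3]=6 ≤ 6 → i=2, swap A[2],A[3] → [6,6,6,7,6,6,7,6,6]
(after j=3) A = [6,6,6,7,6,6,7,6,6]

[6,6,6,7,6,6,7,6,6]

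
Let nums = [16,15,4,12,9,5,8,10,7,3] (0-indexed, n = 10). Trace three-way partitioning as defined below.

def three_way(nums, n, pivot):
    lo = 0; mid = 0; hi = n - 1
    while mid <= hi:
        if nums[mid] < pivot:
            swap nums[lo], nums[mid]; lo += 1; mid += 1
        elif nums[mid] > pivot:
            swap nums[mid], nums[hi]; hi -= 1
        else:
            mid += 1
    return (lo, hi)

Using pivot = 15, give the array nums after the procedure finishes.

pivot = 15; lo=0, mid=0, hi=9
nums[mid]=16>15: swap nums[0],nums[9]; hi=8 → [3,15,4,12,9,5,8,10,7,16]
nums[mid]=3<15: swap nums[0],nums[0]; lo=1,mid=1 → [3,15,4,12,9,5,8,10,7,16]
nums[mid]=15=15: mid=2
nums[mid]=4<15: swap nums[1],nums[2]; lo=2,mid=3 → [3,4,15,12,9,5,8,10,7,16]
nums[mid]=12<15: swap nums[2],nums[3]; lo=3,mid=4 → [3,4,12,15,9,5,8,10,7,16]
nums[mid]=9<15: swap nums[3],nums[4]; lo=4,mid=5 → [3,4,12,9,15,5,8,10,7,16]
nums[mid]=5<15: swap nums[4],nums[5]; lo=5,mid=6 → [3,4,12,9,5,15,8,10,7,16]
nums[mid]=8<15: swap nums[5],nums[6]; lo=6,mid=7 → [3,4,12,9,5,8,15,10,7,16]
nums[mid]=10<15: swap nums[6],nums[7]; lo=7,mid=8 → [3,4,12,9,5,8,10,15,7,16]
nums[mid]=7<15: swap nums[7],nums[8]; lo=8,mid=9 → [3,4,12,9,5,8,10,7,15,16]
end: lo=8, hi=8; nums = [3,4,12,9,5,8,10,7,15,16]

[3,4,12,9,5,8,10,7,15,16]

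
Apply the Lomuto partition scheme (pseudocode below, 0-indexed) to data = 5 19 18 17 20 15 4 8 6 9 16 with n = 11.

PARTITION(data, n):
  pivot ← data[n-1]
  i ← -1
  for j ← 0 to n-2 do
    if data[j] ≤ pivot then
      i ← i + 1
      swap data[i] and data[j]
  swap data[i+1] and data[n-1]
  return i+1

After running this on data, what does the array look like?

5 15 4 8 6 9 16 17 20 19 18

pivot=16, i=-1
j=0: 5≤16, i=0, swap(0,0) ⇒ 5 19 18 17 20 15 4 8 6 9 16
j=1: 19>16, skip
j=2: 18>16, skip
j=3: 17>16, skip
j=4: 20>16, skip
j=5: 15≤16, i=1, swap(1,5) ⇒ 5 15 18 17 20 19 4 8 6 9 16
j=6: 4≤16, i=2, swap(2,6) ⇒ 5 15 4 17 20 19 18 8 6 9 16
j=7: 8≤16, i=3, swap(3,7) ⇒ 5 15 4 8 20 19 18 17 6 9 16
j=8: 6≤16, i=4, swap(4,8) ⇒ 5 15 4 8 6 19 18 17 20 9 16
j=9: 9≤16, i=5, swap(5,9) ⇒ 5 15 4 8 6 9 18 17 20 19 16
swap(6,10) ⇒ 5 15 4 8 6 9 16 17 20 19 18; return 6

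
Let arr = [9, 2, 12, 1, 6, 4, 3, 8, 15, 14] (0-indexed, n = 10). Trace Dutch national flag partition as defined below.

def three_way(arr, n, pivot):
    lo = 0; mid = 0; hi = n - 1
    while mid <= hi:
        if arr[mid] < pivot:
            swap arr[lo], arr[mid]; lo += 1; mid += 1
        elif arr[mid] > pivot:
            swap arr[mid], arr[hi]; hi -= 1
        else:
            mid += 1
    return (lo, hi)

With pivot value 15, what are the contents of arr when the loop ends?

pivot = 15; lo=0, mid=0, hi=9
arr[mid]=9<15: swap arr[0],arr[0]; lo=1,mid=1 → [9, 2, 12, 1, 6, 4, 3, 8, 15, 14]
arr[mid]=2<15: swap arr[1],arr[1]; lo=2,mid=2 → [9, 2, 12, 1, 6, 4, 3, 8, 15, 14]
arr[mid]=12<15: swap arr[2],arr[2]; lo=3,mid=3 → [9, 2, 12, 1, 6, 4, 3, 8, 15, 14]
arr[mid]=1<15: swap arr[3],arr[3]; lo=4,mid=4 → [9, 2, 12, 1, 6, 4, 3, 8, 15, 14]
arr[mid]=6<15: swap arr[4],arr[4]; lo=5,mid=5 → [9, 2, 12, 1, 6, 4, 3, 8, 15, 14]
arr[mid]=4<15: swap arr[5],arr[5]; lo=6,mid=6 → [9, 2, 12, 1, 6, 4, 3, 8, 15, 14]
arr[mid]=3<15: swap arr[6],arr[6]; lo=7,mid=7 → [9, 2, 12, 1, 6, 4, 3, 8, 15, 14]
arr[mid]=8<15: swap arr[7],arr[7]; lo=8,mid=8 → [9, 2, 12, 1, 6, 4, 3, 8, 15, 14]
arr[mid]=15=15: mid=9
arr[mid]=14<15: swap arr[8],arr[9]; lo=9,mid=10 → [9, 2, 12, 1, 6, 4, 3, 8, 14, 15]
end: lo=9, hi=9; arr = [9, 2, 12, 1, 6, 4, 3, 8, 14, 15]

[9, 2, 12, 1, 6, 4, 3, 8, 14, 15]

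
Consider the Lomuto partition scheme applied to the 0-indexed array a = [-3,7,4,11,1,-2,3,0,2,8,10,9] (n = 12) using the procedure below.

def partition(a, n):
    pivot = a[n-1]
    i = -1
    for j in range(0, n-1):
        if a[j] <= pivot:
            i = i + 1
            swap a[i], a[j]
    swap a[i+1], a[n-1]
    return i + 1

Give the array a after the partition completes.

pivot=9, i=-1
j=0: -3≤9, i=0, swap(0,0) ⇒ [-3,7,4,11,1,-2,3,0,2,8,10,9]
j=1: 7≤9, i=1, swap(1,1) ⇒ [-3,7,4,11,1,-2,3,0,2,8,10,9]
j=2: 4≤9, i=2, swap(2,2) ⇒ [-3,7,4,11,1,-2,3,0,2,8,10,9]
j=3: 11>9, skip
j=4: 1≤9, i=3, swap(3,4) ⇒ [-3,7,4,1,11,-2,3,0,2,8,10,9]
j=5: -2≤9, i=4, swap(4,5) ⇒ [-3,7,4,1,-2,11,3,0,2,8,10,9]
j=6: 3≤9, i=5, swap(5,6) ⇒ [-3,7,4,1,-2,3,11,0,2,8,10,9]
j=7: 0≤9, i=6, swap(6,7) ⇒ [-3,7,4,1,-2,3,0,11,2,8,10,9]
j=8: 2≤9, i=7, swap(7,8) ⇒ [-3,7,4,1,-2,3,0,2,11,8,10,9]
j=9: 8≤9, i=8, swap(8,9) ⇒ [-3,7,4,1,-2,3,0,2,8,11,10,9]
j=10: 10>9, skip
swap(9,11) ⇒ [-3,7,4,1,-2,3,0,2,8,9,10,11]; return 9

[-3,7,4,1,-2,3,0,2,8,9,10,11]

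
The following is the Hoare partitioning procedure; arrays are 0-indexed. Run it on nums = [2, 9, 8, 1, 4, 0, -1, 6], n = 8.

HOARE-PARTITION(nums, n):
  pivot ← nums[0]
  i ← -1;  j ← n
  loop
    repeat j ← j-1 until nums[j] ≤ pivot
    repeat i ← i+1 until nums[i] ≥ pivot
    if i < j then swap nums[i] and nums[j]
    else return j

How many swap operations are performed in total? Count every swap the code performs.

pivot = nums[0] = 2; i = -1, j = 8
j→6 (nums[6]=-1≤2), i→0 (nums[0]=2≥2); i<j, swap → [-1, 9, 8, 1, 4, 0, 2, 6]
j→5 (nums[5]=0≤2), i→1 (nums[1]=9≥2); i<j, swap → [-1, 0, 8, 1, 4, 9, 2, 6]
j→3 (nums[3]=1≤2), i→2 (nums[2]=8≥2); i<j, swap → [-1, 0, 1, 8, 4, 9, 2, 6]
j→2, i→3; i≥j, return j=2. nums = [-1, 0, 1, 8, 4, 9, 2, 6]

3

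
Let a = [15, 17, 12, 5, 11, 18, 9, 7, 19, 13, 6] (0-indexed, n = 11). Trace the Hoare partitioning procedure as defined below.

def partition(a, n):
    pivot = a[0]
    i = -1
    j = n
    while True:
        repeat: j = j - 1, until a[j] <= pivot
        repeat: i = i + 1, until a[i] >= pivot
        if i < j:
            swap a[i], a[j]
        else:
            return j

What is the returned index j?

pivot=15
j stops at 10 (6), i stops at 0 (15); swap ⇒ [6, 17, 12, 5, 11, 18, 9, 7, 19, 13, 15]
j stops at 9 (13), i stops at 1 (17); swap ⇒ [6, 13, 12, 5, 11, 18, 9, 7, 19, 17, 15]
j stops at 7 (7), i stops at 5 (18); swap ⇒ [6, 13, 12, 5, 11, 7, 9, 18, 19, 17, 15]
j stops at 6, i stops at 7; i≥j ⇒ return 6. a=[6, 13, 12, 5, 11, 7, 9, 18, 19, 17, 15]

6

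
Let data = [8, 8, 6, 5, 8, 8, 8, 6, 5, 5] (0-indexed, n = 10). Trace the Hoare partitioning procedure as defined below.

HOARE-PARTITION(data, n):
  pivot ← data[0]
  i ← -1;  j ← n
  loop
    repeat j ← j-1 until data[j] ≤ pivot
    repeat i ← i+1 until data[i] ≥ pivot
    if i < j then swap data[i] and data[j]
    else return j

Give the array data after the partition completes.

[5, 5, 6, 5, 6, 8, 8, 8, 8, 8]

pivot = data[0] = 8; i = -1, j = 10
j→9 (data[9]=5≤8), i→0 (data[0]=8≥8); i<j, swap → [5, 8, 6, 5, 8, 8, 8, 6, 5, 8]
j→8 (data[8]=5≤8), i→1 (data[1]=8≥8); i<j, swap → [5, 5, 6, 5, 8, 8, 8, 6, 8, 8]
j→7 (data[7]=6≤8), i→4 (data[4]=8≥8); i<j, swap → [5, 5, 6, 5, 6, 8, 8, 8, 8, 8]
j→6 (data[6]=8≤8), i→5 (data[5]=8≥8); i<j, swap → [5, 5, 6, 5, 6, 8, 8, 8, 8, 8]
j→5, i→6; i≥j, return j=5. data = [5, 5, 6, 5, 6, 8, 8, 8, 8, 8]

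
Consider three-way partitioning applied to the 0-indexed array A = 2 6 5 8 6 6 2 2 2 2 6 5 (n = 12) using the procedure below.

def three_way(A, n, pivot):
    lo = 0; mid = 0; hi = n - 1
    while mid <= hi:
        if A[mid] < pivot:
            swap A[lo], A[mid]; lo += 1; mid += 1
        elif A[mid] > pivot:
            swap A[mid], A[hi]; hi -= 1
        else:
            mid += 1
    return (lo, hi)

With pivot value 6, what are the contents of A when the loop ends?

2 5 5 2 2 2 2 6 6 6 6 8

lo=0 mid=0 hi=11
2<6: swap(0,0), lo=1 mid=1 ⇒ 2 6 5 8 6 6 2 2 2 2 6 5
6=6: mid=2
5<6: swap(1,2), lo=2 mid=3 ⇒ 2 5 6 8 6 6 2 2 2 2 6 5
8>6: swap(3,11), hi=10 ⇒ 2 5 6 5 6 6 2 2 2 2 6 8
5<6: swap(2,3), lo=3 mid=4 ⇒ 2 5 5 6 6 6 2 2 2 2 6 8
6=6: mid=5
6=6: mid=6
2<6: swap(3,6), lo=4 mid=7 ⇒ 2 5 5 2 6 6 6 2 2 2 6 8
2<6: swap(4,7), lo=5 mid=8 ⇒ 2 5 5 2 2 6 6 6 2 2 6 8
2<6: swap(5,8), lo=6 mid=9 ⇒ 2 5 5 2 2 2 6 6 6 2 6 8
2<6: swap(6,9), lo=7 mid=10 ⇒ 2 5 5 2 2 2 2 6 6 6 6 8
6=6: mid=11
done. lo=7 hi=10; A=2 5 5 2 2 2 2 6 6 6 6 8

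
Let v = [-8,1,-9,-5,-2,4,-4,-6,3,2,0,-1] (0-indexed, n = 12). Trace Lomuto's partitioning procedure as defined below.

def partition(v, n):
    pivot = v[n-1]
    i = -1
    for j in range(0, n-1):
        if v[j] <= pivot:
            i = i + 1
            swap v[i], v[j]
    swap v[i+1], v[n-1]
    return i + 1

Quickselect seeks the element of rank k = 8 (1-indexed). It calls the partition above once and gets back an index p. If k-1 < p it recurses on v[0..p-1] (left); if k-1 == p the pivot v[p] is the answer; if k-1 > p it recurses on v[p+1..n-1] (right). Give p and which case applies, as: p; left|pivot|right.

pivot=-1, i=-1
j=0: -8≤-1, i=0, swap(0,0) ⇒ [-8,1,-9,-5,-2,4,-4,-6,3,2,0,-1]
j=1: 1>-1, skip
j=2: -9≤-1, i=1, swap(1,2) ⇒ [-8,-9,1,-5,-2,4,-4,-6,3,2,0,-1]
j=3: -5≤-1, i=2, swap(2,3) ⇒ [-8,-9,-5,1,-2,4,-4,-6,3,2,0,-1]
j=4: -2≤-1, i=3, swap(3,4) ⇒ [-8,-9,-5,-2,1,4,-4,-6,3,2,0,-1]
j=5: 4>-1, skip
j=6: -4≤-1, i=4, swap(4,6) ⇒ [-8,-9,-5,-2,-4,4,1,-6,3,2,0,-1]
j=7: -6≤-1, i=5, swap(5,7) ⇒ [-8,-9,-5,-2,-4,-6,1,4,3,2,0,-1]
j=8: 3>-1, skip
j=9: 2>-1, skip
j=10: 0>-1, skip
swap(6,11) ⇒ [-8,-9,-5,-2,-4,-6,-1,4,3,2,0,1]; return 6
p = 6; k-1 = 7 > 6 ⇒ right

6; right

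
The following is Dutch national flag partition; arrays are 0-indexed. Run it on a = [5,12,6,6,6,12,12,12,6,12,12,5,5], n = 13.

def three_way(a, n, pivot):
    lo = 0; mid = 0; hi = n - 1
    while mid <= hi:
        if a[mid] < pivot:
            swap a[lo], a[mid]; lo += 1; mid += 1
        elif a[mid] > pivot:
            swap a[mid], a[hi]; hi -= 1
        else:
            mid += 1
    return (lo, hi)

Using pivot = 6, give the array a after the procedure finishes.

lo=0 mid=0 hi=12
5<6: swap(0,0), lo=1 mid=1 ⇒ [5,12,6,6,6,12,12,12,6,12,12,5,5]
12>6: swap(1,12), hi=11 ⇒ [5,5,6,6,6,12,12,12,6,12,12,5,12]
5<6: swap(1,1), lo=2 mid=2 ⇒ [5,5,6,6,6,12,12,12,6,12,12,5,12]
6=6: mid=3
6=6: mid=4
6=6: mid=5
12>6: swap(5,11), hi=10 ⇒ [5,5,6,6,6,5,12,12,6,12,12,12,12]
5<6: swap(2,5), lo=3 mid=6 ⇒ [5,5,5,6,6,6,12,12,6,12,12,12,12]
12>6: swap(6,10), hi=9 ⇒ [5,5,5,6,6,6,12,12,6,12,12,12,12]
12>6: swap(6,9), hi=8 ⇒ [5,5,5,6,6,6,12,12,6,12,12,12,12]
12>6: swap(6,8), hi=7 ⇒ [5,5,5,6,6,6,6,12,12,12,12,12,12]
6=6: mid=7
12>6: swap(7,7), hi=6 ⇒ [5,5,5,6,6,6,6,12,12,12,12,12,12]
done. lo=3 hi=6; a=[5,5,5,6,6,6,6,12,12,12,12,12,12]

[5,5,5,6,6,6,6,12,12,12,12,12,12]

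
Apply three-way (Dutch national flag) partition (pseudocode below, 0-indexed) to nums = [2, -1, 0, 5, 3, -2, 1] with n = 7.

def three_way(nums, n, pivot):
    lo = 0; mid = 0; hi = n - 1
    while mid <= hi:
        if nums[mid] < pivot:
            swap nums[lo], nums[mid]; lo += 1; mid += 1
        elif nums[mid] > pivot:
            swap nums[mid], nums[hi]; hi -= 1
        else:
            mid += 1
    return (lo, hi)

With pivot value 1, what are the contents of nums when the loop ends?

[-1, 0, -2, 1, 3, 5, 2]

pivot = 1; lo=0, mid=0, hi=6
nums[mid]=2>1: swap nums[0],nums[6]; hi=5 → [1, -1, 0, 5, 3, -2, 2]
nums[mid]=1=1: mid=1
nums[mid]=-1<1: swap nums[0],nums[1]; lo=1,mid=2 → [-1, 1, 0, 5, 3, -2, 2]
nums[mid]=0<1: swap nums[1],nums[2]; lo=2,mid=3 → [-1, 0, 1, 5, 3, -2, 2]
nums[mid]=5>1: swap nums[3],nums[5]; hi=4 → [-1, 0, 1, -2, 3, 5, 2]
nums[mid]=-2<1: swap nums[2],nums[3]; lo=3,mid=4 → [-1, 0, -2, 1, 3, 5, 2]
nums[mid]=3>1: swap nums[4],nums[4]; hi=3 → [-1, 0, -2, 1, 3, 5, 2]
end: lo=3, hi=3; nums = [-1, 0, -2, 1, 3, 5, 2]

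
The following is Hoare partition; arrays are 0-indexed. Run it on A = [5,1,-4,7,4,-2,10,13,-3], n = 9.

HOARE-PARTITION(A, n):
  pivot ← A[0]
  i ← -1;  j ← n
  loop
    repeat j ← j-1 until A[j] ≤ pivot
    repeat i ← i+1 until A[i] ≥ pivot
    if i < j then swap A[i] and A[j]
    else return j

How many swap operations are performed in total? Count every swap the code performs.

2

pivot = A[0] = 5; i = -1, j = 9
j→8 (A[8]=-3≤5), i→0 (A[0]=5≥5); i<j, swap → [-3,1,-4,7,4,-2,10,13,5]
j→5 (A[5]=-2≤5), i→3 (A[3]=7≥5); i<j, swap → [-3,1,-4,-2,4,7,10,13,5]
j→4, i→5; i≥j, return j=4. A = [-3,1,-4,-2,4,7,10,13,5]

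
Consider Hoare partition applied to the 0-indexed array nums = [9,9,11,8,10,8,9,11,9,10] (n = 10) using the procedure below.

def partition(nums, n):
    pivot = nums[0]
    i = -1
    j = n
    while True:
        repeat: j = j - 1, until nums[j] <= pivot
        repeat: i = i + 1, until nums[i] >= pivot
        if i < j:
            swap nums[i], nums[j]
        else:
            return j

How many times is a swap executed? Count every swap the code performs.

3

pivot=9
j stops at 8 (9), i stops at 0 (9); swap ⇒ [9,9,11,8,10,8,9,11,9,10]
j stops at 6 (9), i stops at 1 (9); swap ⇒ [9,9,11,8,10,8,9,11,9,10]
j stops at 5 (8), i stops at 2 (11); swap ⇒ [9,9,8,8,10,11,9,11,9,10]
j stops at 3, i stops at 4; i≥j ⇒ return 3. nums=[9,9,8,8,10,11,9,11,9,10]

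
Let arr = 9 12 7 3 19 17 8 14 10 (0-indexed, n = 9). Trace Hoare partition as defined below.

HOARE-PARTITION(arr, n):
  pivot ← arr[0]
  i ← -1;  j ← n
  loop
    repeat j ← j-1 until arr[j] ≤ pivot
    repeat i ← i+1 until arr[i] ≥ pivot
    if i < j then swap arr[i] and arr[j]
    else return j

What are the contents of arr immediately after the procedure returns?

pivot=9
j stops at 6 (8), i stops at 0 (9); swap ⇒ 8 12 7 3 19 17 9 14 10
j stops at 3 (3), i stops at 1 (12); swap ⇒ 8 3 7 12 19 17 9 14 10
j stops at 2, i stops at 3; i≥j ⇒ return 2. arr=8 3 7 12 19 17 9 14 10

8 3 7 12 19 17 9 14 10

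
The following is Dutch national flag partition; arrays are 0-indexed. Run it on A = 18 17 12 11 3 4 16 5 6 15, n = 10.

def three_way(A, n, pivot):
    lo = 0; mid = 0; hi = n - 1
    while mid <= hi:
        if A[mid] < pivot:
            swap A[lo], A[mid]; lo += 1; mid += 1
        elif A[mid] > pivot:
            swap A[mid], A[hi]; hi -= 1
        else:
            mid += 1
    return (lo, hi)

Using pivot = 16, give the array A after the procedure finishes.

pivot = 16; lo=0, mid=0, hi=9
A[mid]=18>16: swap A[0],A[9]; hi=8 → 15 17 12 11 3 4 16 5 6 18
A[mid]=15<16: swap A[0],A[0]; lo=1,mid=1 → 15 17 12 11 3 4 16 5 6 18
A[mid]=17>16: swap A[1],A[8]; hi=7 → 15 6 12 11 3 4 16 5 17 18
A[mid]=6<16: swap A[1],A[1]; lo=2,mid=2 → 15 6 12 11 3 4 16 5 17 18
A[mid]=12<16: swap A[2],A[2]; lo=3,mid=3 → 15 6 12 11 3 4 16 5 17 18
A[mid]=11<16: swap A[3],A[3]; lo=4,mid=4 → 15 6 12 11 3 4 16 5 17 18
A[mid]=3<16: swap A[4],A[4]; lo=5,mid=5 → 15 6 12 11 3 4 16 5 17 18
A[mid]=4<16: swap A[5],A[5]; lo=6,mid=6 → 15 6 12 11 3 4 16 5 17 18
A[mid]=16=16: mid=7
A[mid]=5<16: swap A[6],A[7]; lo=7,mid=8 → 15 6 12 11 3 4 5 16 17 18
end: lo=7, hi=7; A = 15 6 12 11 3 4 5 16 17 18

15 6 12 11 3 4 5 16 17 18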